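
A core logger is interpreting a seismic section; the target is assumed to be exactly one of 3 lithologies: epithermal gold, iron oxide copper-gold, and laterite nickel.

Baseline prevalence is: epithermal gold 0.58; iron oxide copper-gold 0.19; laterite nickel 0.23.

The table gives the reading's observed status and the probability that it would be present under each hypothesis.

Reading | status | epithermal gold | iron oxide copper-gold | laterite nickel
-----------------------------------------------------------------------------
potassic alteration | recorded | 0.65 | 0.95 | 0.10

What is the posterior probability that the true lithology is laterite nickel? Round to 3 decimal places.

0.040

For each hypothesis, the unnormalized posterior weight is prior × likelihood:
  epithermal gold: 0.58 × 0.65 = 0.377
  iron oxide copper-gold: 0.19 × 0.95 = 0.1805
  laterite nickel: 0.23 × 0.10 = 0.023
Normalizing constant Z = 0.377 + 0.1805 + 0.023 = 0.5805.
P(laterite nickel | evidence) = 0.023 / 0.5805 ≈ 0.040.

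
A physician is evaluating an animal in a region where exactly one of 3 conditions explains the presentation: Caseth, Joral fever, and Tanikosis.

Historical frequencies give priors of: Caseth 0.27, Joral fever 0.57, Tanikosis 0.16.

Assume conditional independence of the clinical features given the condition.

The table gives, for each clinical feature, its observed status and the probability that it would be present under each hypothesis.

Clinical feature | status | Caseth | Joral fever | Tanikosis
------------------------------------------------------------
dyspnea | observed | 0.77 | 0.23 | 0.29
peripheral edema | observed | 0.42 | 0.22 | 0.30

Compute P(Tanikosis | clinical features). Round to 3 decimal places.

For each hypothesis, the unnormalized posterior weight is prior × product of the clinical feature likelihoods:
  Caseth: 0.27 × 0.77 × 0.42 = 0.087318
  Joral fever: 0.57 × 0.23 × 0.22 = 0.028842
  Tanikosis: 0.16 × 0.29 × 0.30 = 0.01392
Normalizing constant Z = 0.087318 + 0.028842 + 0.01392 = 0.13008.
P(Tanikosis | evidence) = 0.01392 / 0.13008 ≈ 0.107.

0.107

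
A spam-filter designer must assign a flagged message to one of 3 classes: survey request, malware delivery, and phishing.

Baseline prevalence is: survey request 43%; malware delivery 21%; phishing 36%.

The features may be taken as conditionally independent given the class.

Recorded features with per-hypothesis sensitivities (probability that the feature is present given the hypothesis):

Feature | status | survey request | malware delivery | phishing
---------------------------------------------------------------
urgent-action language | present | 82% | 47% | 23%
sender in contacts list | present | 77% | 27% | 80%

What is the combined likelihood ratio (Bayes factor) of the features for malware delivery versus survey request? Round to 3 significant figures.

The Bayes factor is the ratio of the joint likelihoods of the feature pattern under the two hypotheses.
  malware delivery: 0.47 × 0.27 = 0.1269
  survey request: 0.82 × 0.77 = 0.6314
Bayes factor = 0.1269 / 0.6314 ≈ 0.201

0.201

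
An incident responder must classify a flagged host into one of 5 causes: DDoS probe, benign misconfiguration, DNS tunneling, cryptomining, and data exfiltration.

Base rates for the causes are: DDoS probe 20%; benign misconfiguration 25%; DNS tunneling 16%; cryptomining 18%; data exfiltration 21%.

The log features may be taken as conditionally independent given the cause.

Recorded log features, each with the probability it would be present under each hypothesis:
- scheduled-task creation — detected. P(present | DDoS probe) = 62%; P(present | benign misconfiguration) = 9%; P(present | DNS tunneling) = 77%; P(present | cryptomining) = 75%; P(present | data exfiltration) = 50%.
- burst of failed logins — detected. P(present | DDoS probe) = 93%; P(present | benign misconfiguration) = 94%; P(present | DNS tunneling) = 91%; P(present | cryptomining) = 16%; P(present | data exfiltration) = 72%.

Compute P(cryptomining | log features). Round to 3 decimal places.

Multiply each prior by the joint likelihood of the log feature pattern:
  DDoS probe: 0.20 × 0.62 × 0.93 = 0.11532
  benign misconfiguration: 0.25 × 0.09 × 0.94 = 0.02115
  DNS tunneling: 0.16 × 0.77 × 0.91 = 0.11211
  cryptomining: 0.18 × 0.75 × 0.16 = 0.0216
  data exfiltration: 0.21 × 0.50 × 0.72 = 0.0756
The unnormalized weights sum to 0.34578.
P(cryptomining | evidence) = 0.0216 / 0.34578 ≈ 0.062.

0.062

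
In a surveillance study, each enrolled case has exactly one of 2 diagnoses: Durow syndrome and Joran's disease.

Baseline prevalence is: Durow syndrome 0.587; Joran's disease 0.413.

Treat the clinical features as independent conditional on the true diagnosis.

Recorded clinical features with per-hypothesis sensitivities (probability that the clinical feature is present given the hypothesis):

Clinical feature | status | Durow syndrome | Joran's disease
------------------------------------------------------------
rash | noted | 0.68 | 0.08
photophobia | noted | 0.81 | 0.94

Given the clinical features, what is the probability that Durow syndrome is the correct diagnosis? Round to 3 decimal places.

For each hypothesis, the unnormalized posterior weight is prior × product of the clinical feature likelihoods:
  Durow syndrome: 0.587 × 0.68 × 0.81 = 0.32332
  Joran's disease: 0.413 × 0.08 × 0.94 = 0.031058
The unnormalized weights sum to 0.35438.
P(Durow syndrome | evidence) = 0.32332 / 0.35438 ≈ 0.912.

0.912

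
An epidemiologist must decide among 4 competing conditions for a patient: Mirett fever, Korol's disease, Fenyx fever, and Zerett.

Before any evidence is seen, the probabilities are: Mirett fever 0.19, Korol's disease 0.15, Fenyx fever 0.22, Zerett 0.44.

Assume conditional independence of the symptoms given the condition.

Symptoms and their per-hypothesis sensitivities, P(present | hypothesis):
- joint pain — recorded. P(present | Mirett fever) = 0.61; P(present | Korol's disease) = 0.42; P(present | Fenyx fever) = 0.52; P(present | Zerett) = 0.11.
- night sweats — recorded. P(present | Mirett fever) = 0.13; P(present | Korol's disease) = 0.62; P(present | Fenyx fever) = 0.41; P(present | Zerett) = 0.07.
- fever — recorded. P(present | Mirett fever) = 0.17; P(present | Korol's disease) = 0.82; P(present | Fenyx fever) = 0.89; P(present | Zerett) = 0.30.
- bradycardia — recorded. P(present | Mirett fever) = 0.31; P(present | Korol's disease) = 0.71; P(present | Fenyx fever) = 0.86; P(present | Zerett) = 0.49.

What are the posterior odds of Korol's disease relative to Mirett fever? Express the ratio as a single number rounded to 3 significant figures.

28.6

The normalizing constant cancels in an odds ratio, so compute prior × likelihood for the two hypotheses only:
  Korol's disease: 0.15 × 0.42 × 0.62 × 0.82 × 0.71 = 0.022741
  Mirett fever: 0.19 × 0.61 × 0.13 × 0.17 × 0.31 = 0.00079403
Posterior odds = 0.022741 / 0.00079403 ≈ 28.6.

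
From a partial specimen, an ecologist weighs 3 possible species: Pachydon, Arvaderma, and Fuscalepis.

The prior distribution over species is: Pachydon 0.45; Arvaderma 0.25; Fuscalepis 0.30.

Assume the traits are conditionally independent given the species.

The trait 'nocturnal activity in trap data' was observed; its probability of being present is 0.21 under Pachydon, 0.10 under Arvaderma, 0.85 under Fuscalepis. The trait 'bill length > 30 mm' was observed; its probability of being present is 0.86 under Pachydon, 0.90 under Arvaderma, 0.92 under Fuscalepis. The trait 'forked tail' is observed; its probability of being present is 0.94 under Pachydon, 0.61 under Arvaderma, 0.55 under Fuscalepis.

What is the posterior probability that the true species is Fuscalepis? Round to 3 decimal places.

By Bayes' rule with conditional independence, the unnormalized weight for each hypothesis is prior × ∏ likelihoods:
  Pachydon: 0.45 × 0.21 × 0.86 × 0.94 = 0.076394
  Arvaderma: 0.25 × 0.10 × 0.90 × 0.61 = 0.013725
  Fuscalepis: 0.30 × 0.85 × 0.92 × 0.55 = 0.12903
The unnormalized weights sum to 0.21915.
P(Fuscalepis | evidence) = 0.12903 / 0.21915 ≈ 0.589.

0.589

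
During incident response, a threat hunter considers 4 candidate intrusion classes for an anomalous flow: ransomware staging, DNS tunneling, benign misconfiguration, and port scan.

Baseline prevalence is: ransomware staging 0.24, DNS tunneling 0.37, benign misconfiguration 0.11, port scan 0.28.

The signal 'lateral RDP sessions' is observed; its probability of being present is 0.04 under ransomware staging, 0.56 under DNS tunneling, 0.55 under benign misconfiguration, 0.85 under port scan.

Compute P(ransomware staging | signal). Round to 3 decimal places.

By Bayes' rule, the unnormalized weight for each hypothesis is prior × likelihood:
  ransomware staging: 0.24 × 0.04 = 0.0096
  DNS tunneling: 0.37 × 0.56 = 0.2072
  benign misconfiguration: 0.11 × 0.55 = 0.0605
  port scan: 0.28 × 0.85 = 0.238
The unnormalized weights sum to 0.5153.
P(ransomware staging | evidence) = 0.0096 / 0.5153 ≈ 0.019.

0.019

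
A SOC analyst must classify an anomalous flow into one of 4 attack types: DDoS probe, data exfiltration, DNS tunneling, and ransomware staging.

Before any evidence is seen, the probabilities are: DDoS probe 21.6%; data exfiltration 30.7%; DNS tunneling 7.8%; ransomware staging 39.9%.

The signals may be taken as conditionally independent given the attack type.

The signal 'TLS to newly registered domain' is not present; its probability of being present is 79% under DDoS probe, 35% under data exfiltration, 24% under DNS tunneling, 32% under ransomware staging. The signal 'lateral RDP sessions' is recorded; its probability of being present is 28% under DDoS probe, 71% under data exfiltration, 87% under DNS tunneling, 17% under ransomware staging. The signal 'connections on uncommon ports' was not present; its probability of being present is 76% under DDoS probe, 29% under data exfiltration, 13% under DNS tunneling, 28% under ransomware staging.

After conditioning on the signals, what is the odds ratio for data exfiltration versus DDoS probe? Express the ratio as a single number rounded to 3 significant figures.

33.0

Unnormalized posterior weight (prior times the signal likelihoods) for each of the two hypotheses (using 1 − P(present | H) for each absent signal):
  data exfiltration: 0.307 × (1 − 0.35) × 0.71 × (1 − 0.29) = 0.10059
  DDoS probe: 0.216 × (1 − 0.79) × 0.28 × (1 − 0.76) = 0.0030482
Odds(data exfiltration : DDoS probe) = 0.10059 / 0.0030482 ≈ 33.0.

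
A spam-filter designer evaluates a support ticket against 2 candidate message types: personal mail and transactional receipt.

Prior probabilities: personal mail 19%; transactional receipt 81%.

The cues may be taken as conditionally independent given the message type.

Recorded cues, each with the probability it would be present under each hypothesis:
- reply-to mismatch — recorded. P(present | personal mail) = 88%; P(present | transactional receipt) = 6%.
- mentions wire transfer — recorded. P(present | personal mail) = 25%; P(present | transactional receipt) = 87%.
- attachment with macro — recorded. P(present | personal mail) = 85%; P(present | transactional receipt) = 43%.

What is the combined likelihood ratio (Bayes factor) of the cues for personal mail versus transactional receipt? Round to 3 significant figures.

Joint likelihood of the cue pattern under each hypothesis:
  personal mail: 0.88 × 0.25 × 0.85 = 0.187
  transactional receipt: 0.06 × 0.87 × 0.43 = 0.022446
Bayes factor = 0.187 / 0.022446 ≈ 8.33

8.33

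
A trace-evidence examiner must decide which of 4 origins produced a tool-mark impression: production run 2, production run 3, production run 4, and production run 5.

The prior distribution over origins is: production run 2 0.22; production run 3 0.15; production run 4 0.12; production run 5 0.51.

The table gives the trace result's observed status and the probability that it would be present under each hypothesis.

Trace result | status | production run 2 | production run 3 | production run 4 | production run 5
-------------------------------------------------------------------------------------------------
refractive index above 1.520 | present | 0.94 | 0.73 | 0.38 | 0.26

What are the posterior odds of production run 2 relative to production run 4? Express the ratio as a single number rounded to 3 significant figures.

4.54

Unnormalized posterior weight (prior times the trace result likelihood) for each of the two hypotheses:
  production run 2: 0.22 × 0.94 = 0.2068
  production run 4: 0.12 × 0.38 = 0.0456
Posterior odds = 0.2068 / 0.0456 ≈ 4.54.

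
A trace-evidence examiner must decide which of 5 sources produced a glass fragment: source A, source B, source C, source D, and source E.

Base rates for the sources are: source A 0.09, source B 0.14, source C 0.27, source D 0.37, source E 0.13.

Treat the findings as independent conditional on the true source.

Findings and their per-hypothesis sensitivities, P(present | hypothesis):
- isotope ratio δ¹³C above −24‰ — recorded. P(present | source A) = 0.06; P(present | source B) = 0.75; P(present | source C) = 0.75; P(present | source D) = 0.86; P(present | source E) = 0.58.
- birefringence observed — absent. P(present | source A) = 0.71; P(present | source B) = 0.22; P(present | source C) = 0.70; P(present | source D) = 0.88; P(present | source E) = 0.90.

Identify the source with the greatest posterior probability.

source B

Multiply each prior by the joint likelihood of the evidence pattern (using 1 − P(present | H) for each absent finding):
  source A: 0.09 × 0.06 × (1 − 0.71) = 0.001566
  source B: 0.14 × 0.75 × (1 − 0.22) = 0.0819
  source C: 0.27 × 0.75 × (1 − 0.70) = 0.06075
  source D: 0.37 × 0.86 × (1 − 0.88) = 0.038184
  source E: 0.13 × 0.58 × (1 − 0.90) = 0.00754
The unnormalized weights sum to 0.18994.
P(source A | evidence) ≈ 0.001566 / 0.18994 ≈ 0.008
P(source B | evidence) ≈ 0.0819 / 0.18994 ≈ 0.431
P(source C | evidence) ≈ 0.06075 / 0.18994 ≈ 0.320
P(source D | evidence) ≈ 0.038184 / 0.18994 ≈ 0.201
P(source E | evidence) ≈ 0.00754 / 0.18994 ≈ 0.040
The largest is 0.431, so source B is most probable.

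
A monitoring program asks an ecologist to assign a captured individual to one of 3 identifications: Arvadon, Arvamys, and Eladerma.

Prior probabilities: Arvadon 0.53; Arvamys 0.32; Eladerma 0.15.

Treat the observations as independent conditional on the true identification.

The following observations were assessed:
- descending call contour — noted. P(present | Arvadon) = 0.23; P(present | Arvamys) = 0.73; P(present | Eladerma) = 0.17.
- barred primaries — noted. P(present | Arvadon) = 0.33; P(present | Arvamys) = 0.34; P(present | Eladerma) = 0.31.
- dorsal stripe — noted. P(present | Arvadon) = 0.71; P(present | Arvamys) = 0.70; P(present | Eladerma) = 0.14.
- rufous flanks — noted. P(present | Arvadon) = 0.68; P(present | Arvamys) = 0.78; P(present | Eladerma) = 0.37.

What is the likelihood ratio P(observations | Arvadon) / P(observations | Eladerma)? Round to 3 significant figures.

13.4

Joint likelihood of the evidence pattern under each hypothesis:
  Arvadon: 0.23 × 0.33 × 0.71 × 0.68 = 0.036645
  Eladerma: 0.17 × 0.31 × 0.14 × 0.37 = 0.0027299
Bayes factor = 0.036645 / 0.0027299 ≈ 13.4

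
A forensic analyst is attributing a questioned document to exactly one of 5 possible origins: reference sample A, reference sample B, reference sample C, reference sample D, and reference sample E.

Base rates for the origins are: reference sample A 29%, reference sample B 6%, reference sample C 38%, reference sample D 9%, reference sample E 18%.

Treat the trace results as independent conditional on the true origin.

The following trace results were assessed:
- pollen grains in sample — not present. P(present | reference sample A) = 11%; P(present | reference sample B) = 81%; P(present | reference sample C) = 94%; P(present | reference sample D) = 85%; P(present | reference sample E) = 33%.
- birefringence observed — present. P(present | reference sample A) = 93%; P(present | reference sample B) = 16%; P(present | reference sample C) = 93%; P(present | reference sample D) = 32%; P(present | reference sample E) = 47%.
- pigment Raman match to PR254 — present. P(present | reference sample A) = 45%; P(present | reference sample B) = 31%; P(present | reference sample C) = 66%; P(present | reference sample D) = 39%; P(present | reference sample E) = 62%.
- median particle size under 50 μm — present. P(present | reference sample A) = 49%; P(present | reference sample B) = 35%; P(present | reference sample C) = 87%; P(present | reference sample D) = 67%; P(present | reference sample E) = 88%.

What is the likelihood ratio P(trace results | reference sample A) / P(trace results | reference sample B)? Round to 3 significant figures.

Joint likelihood of the trace result pattern under each hypothesis (using 1 − P(present | H) for each absent trace result):
  reference sample A: (1 − 0.11) × 0.93 × 0.45 × 0.49 = 0.18251
  reference sample B: (1 − 0.81) × 0.16 × 0.31 × 0.35 = 0.0032984
Bayes factor = 0.18251 / 0.0032984 ≈ 55.3

55.3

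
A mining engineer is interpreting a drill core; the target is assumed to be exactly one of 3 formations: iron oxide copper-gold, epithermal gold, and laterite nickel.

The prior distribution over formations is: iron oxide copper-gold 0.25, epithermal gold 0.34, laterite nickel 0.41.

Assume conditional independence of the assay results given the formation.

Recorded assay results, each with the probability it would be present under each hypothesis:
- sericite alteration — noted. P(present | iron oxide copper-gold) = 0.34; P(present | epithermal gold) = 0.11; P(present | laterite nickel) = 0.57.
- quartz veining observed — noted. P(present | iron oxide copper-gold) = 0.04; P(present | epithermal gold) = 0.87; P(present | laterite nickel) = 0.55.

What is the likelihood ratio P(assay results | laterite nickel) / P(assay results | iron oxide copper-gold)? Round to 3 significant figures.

Take the product of per-assay result likelihoods under each hypothesis, then divide.
  laterite nickel: 0.57 × 0.55 = 0.3135
  iron oxide copper-gold: 0.34 × 0.04 = 0.0136
Bayes factor = 0.3135 / 0.0136 ≈ 23.1

23.1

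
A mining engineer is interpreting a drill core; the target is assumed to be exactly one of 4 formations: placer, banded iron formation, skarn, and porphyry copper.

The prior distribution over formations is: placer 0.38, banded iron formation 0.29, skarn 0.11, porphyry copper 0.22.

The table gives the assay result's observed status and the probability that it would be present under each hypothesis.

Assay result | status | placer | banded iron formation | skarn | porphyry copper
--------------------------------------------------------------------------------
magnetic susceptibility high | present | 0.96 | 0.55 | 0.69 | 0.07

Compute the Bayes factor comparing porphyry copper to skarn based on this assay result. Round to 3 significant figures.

Likelihood of this assay result under each hypothesis:
  porphyry copper: 0.07
  skarn: 0.69
Bayes factor = 0.07 / 0.69 ≈ 0.101

0.101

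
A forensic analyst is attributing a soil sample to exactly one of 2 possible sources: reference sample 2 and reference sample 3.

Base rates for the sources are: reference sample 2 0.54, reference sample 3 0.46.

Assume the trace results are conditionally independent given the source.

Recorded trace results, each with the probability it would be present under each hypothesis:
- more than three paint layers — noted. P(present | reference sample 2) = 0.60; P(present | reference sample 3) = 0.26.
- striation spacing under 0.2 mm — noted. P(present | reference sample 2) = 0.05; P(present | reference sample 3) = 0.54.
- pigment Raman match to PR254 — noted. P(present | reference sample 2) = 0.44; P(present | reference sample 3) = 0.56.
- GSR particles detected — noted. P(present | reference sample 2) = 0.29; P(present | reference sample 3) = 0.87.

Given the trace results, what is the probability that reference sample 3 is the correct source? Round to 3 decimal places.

0.938

Multiply each prior by the joint likelihood of the trace result pattern:
  reference sample 2: 0.54 × 0.60 × 0.05 × 0.44 × 0.29 = 0.0020671
  reference sample 3: 0.46 × 0.26 × 0.54 × 0.56 × 0.87 = 0.031465
The unnormalized weights sum to 0.033532.
P(reference sample 3 | evidence) = 0.031465 / 0.033532 ≈ 0.938.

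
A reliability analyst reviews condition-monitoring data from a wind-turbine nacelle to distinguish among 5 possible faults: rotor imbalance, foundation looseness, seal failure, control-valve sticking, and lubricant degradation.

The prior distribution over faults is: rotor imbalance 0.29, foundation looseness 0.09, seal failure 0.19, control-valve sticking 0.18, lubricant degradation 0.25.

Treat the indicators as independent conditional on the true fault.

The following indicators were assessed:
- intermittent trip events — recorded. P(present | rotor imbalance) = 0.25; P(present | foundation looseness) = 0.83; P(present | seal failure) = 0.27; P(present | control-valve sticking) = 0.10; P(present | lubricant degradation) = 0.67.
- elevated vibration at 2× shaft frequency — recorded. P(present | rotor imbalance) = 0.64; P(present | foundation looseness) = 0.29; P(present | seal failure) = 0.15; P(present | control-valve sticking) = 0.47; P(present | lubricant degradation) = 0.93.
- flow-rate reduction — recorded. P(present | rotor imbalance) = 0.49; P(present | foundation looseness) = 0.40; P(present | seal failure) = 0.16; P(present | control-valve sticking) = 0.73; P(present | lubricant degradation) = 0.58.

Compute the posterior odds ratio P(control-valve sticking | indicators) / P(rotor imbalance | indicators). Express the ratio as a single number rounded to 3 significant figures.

Posterior odds equal prior odds times the likelihood ratio; only the two competing hypotheses matter.
  control-valve sticking: 0.18 × 0.10 × 0.47 × 0.73 = 0.0061758
  rotor imbalance: 0.29 × 0.25 × 0.64 × 0.49 = 0.022736
Odds(control-valve sticking : rotor imbalance) = 0.0061758 / 0.022736 ≈ 0.272.

0.272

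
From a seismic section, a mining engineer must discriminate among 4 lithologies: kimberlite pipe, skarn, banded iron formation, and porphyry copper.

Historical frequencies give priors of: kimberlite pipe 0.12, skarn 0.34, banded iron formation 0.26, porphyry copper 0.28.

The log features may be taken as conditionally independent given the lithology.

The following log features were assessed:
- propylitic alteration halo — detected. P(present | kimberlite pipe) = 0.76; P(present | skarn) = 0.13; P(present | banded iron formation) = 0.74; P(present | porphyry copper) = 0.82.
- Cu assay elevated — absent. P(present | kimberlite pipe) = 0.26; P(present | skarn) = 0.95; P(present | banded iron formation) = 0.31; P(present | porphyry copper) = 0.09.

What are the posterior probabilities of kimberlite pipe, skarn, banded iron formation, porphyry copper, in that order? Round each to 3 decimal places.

Multiply each prior by the joint likelihood of the log feature pattern (using 1 − P(present | H) for each absent log feature):
  kimberlite pipe: 0.12 × 0.76 × (1 − 0.26) = 0.067488
  skarn: 0.34 × 0.13 × (1 − 0.95) = 0.00221
  banded iron formation: 0.26 × 0.74 × (1 − 0.31) = 0.13276
  porphyry copper: 0.28 × 0.82 × (1 − 0.09) = 0.20894
The unnormalized weights sum to 0.41139.
P(kimberlite pipe | evidence) = 0.067488 / 0.41139 ≈ 0.164
P(skarn | evidence) = 0.00221 / 0.41139 ≈ 0.005
P(banded iron formation | evidence) = 0.13276 / 0.41139 ≈ 0.323
P(porphyry copper | evidence) = 0.20894 / 0.41139 ≈ 0.508

0.164, 0.005, 0.323, 0.508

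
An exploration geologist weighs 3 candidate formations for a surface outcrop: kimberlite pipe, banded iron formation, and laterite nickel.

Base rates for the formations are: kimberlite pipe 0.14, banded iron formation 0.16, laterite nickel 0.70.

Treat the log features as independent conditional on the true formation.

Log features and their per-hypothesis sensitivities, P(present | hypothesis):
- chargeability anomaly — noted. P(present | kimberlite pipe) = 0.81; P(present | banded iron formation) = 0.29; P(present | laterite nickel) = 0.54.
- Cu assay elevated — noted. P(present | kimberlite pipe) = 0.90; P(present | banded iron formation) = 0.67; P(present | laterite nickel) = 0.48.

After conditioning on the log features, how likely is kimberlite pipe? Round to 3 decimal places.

By Bayes' rule with conditional independence, the unnormalized weight for each hypothesis is prior × ∏ likelihoods:
  kimberlite pipe: 0.14 × 0.81 × 0.90 = 0.10206
  banded iron formation: 0.16 × 0.29 × 0.67 = 0.031088
  laterite nickel: 0.70 × 0.54 × 0.48 = 0.18144
Marginal likelihood of the evidence = 0.31459.
P(kimberlite pipe | evidence) = 0.10206 / 0.31459 ≈ 0.324.

0.324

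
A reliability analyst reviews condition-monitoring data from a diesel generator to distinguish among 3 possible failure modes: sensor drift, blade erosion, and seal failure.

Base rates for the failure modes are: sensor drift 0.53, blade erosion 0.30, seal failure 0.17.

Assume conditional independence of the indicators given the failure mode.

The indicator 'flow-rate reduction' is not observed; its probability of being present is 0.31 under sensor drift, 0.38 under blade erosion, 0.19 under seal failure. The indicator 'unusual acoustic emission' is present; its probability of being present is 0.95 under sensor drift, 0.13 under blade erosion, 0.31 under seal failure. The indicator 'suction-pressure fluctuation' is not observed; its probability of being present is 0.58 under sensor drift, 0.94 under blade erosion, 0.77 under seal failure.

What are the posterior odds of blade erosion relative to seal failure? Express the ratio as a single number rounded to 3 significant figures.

Unnormalized posterior weight (prior times the indicator likelihoods) for each of the two hypotheses (using 1 − P(present | H) for each absent indicator):
  blade erosion: 0.30 × (1 − 0.38) × 0.13 × (1 − 0.94) = 0.0014508
  seal failure: 0.17 × (1 − 0.19) × 0.31 × (1 − 0.77) = 0.009818
Posterior odds = 0.0014508 / 0.009818 ≈ 0.148.

0.148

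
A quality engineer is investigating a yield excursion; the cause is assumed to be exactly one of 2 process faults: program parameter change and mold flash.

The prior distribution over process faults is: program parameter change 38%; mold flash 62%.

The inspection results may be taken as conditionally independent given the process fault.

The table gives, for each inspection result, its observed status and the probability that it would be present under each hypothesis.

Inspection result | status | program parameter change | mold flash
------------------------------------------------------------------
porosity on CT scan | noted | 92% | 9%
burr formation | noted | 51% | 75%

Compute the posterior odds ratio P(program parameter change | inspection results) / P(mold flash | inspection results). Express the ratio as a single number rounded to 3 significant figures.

Unnormalized posterior weight (prior times the inspection result likelihoods) for each of the two hypotheses:
  program parameter change: 0.38 × 0.92 × 0.51 = 0.1783
  mold flash: 0.62 × 0.09 × 0.75 = 0.04185
Posterior odds = 0.1783 / 0.04185 ≈ 4.26.

4.26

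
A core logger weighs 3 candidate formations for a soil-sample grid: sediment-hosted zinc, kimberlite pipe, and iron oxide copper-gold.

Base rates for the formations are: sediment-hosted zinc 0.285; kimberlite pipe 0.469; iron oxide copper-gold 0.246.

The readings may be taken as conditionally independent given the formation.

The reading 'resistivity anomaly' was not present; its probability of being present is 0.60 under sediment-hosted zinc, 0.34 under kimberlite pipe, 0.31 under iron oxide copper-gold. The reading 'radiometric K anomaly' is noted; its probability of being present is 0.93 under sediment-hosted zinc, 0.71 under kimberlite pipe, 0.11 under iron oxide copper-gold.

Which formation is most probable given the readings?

kimberlite pipe

For each hypothesis, the unnormalized posterior weight is prior × product of the reading likelihoods (using 1 − P(present | H) for each absent reading):
  sediment-hosted zinc: 0.285 × (1 − 0.60) × 0.93 = 0.10602
  kimberlite pipe: 0.469 × (1 − 0.34) × 0.71 = 0.21977
  iron oxide copper-gold: 0.246 × (1 − 0.31) × 0.11 = 0.018671
Normalizing constant Z = 0.10602 + 0.21977 + 0.018671 = 0.34446.
P(sediment-hosted zinc | evidence) ≈ 0.10602 / 0.34446 ≈ 0.308
P(kimberlite pipe | evidence) ≈ 0.21977 / 0.34446 ≈ 0.638
P(iron oxide copper-gold | evidence) ≈ 0.018671 / 0.34446 ≈ 0.054
The largest is 0.638, so kimberlite pipe is most probable.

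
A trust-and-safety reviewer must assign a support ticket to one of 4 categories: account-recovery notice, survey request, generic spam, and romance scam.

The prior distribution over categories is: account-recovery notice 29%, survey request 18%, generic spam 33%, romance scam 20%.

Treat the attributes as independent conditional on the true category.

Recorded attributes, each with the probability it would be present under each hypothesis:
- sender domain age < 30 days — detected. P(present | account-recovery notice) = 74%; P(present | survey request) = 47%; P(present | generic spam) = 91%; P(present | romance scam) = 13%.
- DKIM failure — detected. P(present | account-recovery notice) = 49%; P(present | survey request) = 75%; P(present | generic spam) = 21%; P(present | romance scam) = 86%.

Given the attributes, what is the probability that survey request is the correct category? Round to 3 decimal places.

0.250

For each hypothesis, the unnormalized posterior weight is prior × product of the attribute likelihoods:
  account-recovery notice: 0.29 × 0.74 × 0.49 = 0.10515
  survey request: 0.18 × 0.47 × 0.75 = 0.06345
  generic spam: 0.33 × 0.91 × 0.21 = 0.063063
  romance scam: 0.20 × 0.13 × 0.86 = 0.02236
The unnormalized weights sum to 0.25403.
P(survey request | evidence) = 0.06345 / 0.25403 ≈ 0.250.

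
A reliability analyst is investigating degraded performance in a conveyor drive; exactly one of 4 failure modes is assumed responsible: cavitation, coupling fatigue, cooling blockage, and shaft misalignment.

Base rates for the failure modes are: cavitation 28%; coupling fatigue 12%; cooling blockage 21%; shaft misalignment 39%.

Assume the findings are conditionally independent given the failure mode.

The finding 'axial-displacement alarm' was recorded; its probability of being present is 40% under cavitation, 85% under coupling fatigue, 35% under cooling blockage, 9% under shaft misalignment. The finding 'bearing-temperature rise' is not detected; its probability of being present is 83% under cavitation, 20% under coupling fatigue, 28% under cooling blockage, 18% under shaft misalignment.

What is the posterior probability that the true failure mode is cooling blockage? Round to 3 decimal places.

0.290

By Bayes' rule with conditional independence, the unnormalized weight for each hypothesis is prior × ∏ likelihoods (using 1 − P(present | H) for each absent finding):
  cavitation: 0.28 × 0.40 × (1 − 0.83) = 0.01904
  coupling fatigue: 0.12 × 0.85 × (1 − 0.20) = 0.0816
  cooling blockage: 0.21 × 0.35 × (1 − 0.28) = 0.05292
  shaft misalignment: 0.39 × 0.09 × (1 − 0.18) = 0.028782
Normalizing constant Z = 0.01904 + 0.0816 + 0.05292 + 0.028782 = 0.18234.
P(cooling blockage | evidence) = 0.05292 / 0.18234 ≈ 0.290.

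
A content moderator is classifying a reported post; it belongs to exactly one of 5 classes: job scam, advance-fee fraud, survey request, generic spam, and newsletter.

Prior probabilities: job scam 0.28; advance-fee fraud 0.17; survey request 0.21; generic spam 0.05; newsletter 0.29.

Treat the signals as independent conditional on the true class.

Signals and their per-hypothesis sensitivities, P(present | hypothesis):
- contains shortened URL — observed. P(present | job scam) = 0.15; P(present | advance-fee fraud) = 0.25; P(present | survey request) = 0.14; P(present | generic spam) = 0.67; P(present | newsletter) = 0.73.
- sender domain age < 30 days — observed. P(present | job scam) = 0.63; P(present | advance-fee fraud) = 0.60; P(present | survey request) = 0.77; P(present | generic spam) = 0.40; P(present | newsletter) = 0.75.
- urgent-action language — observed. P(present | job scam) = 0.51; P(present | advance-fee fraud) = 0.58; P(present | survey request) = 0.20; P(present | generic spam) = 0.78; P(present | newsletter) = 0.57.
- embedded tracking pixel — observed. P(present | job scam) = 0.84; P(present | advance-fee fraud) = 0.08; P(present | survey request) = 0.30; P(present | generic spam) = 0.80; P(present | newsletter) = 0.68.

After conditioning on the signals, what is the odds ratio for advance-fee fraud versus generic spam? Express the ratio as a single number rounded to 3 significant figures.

Posterior odds equal prior odds times the likelihood ratio; only the two competing hypotheses matter.
  advance-fee fraud: 0.17 × 0.25 × 0.60 × 0.58 × 0.08 = 0.0011832
  generic spam: 0.05 × 0.67 × 0.40 × 0.78 × 0.80 = 0.0083616
Odds(advance-fee fraud : generic spam) = 0.0011832 / 0.0083616 ≈ 0.142.

0.142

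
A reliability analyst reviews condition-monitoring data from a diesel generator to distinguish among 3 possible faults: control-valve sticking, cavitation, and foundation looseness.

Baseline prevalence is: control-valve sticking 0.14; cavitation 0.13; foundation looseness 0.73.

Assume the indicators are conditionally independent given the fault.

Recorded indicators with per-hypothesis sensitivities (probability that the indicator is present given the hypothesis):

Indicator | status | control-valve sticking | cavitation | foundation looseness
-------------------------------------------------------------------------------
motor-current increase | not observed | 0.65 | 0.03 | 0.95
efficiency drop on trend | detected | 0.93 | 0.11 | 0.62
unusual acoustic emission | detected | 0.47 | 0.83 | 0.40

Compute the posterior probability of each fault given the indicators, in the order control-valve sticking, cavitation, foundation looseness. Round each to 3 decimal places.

0.510, 0.274, 0.216

By Bayes' rule with conditional independence, the unnormalized weight for each hypothesis is prior × ∏ likelihoods (using 1 − P(present | H) for each absent indicator):
  control-valve sticking: 0.14 × (1 − 0.65) × 0.93 × 0.47 = 0.021418
  cavitation: 0.13 × (1 − 0.03) × 0.11 × 0.83 = 0.011513
  foundation looseness: 0.73 × (1 − 0.95) × 0.62 × 0.40 = 0.009052
The unnormalized weights sum to 0.041983.
P(control-valve sticking | evidence) = 0.021418 / 0.041983 ≈ 0.510
P(cavitation | evidence) = 0.011513 / 0.041983 ≈ 0.274
P(foundation looseness | evidence) = 0.009052 / 0.041983 ≈ 0.216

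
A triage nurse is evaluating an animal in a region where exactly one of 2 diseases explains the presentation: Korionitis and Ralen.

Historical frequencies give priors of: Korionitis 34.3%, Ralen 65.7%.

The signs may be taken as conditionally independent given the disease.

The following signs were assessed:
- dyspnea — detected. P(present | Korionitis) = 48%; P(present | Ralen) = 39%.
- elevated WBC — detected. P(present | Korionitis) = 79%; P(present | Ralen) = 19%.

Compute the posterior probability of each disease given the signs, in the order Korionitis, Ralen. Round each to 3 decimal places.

By Bayes' rule with conditional independence, the unnormalized weight for each hypothesis is prior × ∏ likelihoods:
  Korionitis: 0.343 × 0.48 × 0.79 = 0.13007
  Ralen: 0.657 × 0.39 × 0.19 = 0.048684
The unnormalized weights sum to 0.17875.
P(Korionitis | evidence) = 0.13007 / 0.17875 ≈ 0.728
P(Ralen | evidence) = 0.048684 / 0.17875 ≈ 0.272

0.728, 0.272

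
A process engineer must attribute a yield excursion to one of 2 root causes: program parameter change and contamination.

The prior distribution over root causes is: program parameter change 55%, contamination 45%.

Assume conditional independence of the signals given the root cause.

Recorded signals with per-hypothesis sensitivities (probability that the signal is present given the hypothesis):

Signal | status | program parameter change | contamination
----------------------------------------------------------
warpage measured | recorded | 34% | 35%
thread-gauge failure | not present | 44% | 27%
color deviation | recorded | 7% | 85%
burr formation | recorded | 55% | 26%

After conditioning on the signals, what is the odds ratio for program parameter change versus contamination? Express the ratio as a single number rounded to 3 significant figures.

Unnormalized posterior weight (prior times the signal likelihoods) for each of the two hypotheses (using 1 − P(present | H) for each absent signal):
  program parameter change: 0.55 × 0.34 × (1 − 0.44) × 0.07 × 0.55 = 0.0040317
  contamination: 0.45 × 0.35 × (1 − 0.27) × 0.85 × 0.26 = 0.025409
Odds(program parameter change : contamination) = 0.0040317 / 0.025409 ≈ 0.159.

0.159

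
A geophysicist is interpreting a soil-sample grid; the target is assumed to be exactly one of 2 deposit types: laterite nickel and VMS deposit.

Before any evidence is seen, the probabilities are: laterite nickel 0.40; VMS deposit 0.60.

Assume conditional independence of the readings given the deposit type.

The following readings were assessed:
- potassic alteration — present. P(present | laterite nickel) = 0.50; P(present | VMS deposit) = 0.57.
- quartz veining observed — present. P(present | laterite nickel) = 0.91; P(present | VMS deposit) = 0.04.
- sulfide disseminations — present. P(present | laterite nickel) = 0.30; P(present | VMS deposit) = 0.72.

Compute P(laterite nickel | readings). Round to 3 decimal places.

0.847

Multiply each prior by the joint likelihood of the reading pattern:
  laterite nickel: 0.40 × 0.50 × 0.91 × 0.30 = 0.0546
  VMS deposit: 0.60 × 0.57 × 0.04 × 0.72 = 0.0098496
Marginal likelihood of the evidence = 0.06445.
P(laterite nickel | evidence) = 0.0546 / 0.06445 ≈ 0.847.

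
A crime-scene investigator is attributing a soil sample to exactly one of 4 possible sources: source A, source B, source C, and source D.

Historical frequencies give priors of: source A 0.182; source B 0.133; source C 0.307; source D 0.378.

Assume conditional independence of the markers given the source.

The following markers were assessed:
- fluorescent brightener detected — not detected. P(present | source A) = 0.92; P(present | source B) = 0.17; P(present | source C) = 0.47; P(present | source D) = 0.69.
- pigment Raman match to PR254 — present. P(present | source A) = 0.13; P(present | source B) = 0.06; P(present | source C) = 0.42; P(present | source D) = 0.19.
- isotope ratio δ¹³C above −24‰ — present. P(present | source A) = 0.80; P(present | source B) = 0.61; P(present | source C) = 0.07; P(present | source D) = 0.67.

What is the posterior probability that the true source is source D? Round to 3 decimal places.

For each hypothesis, the unnormalized posterior weight is prior × product of the marker likelihoods (using 1 − P(present | H) for each absent marker):
  source A: 0.182 × (1 − 0.92) × 0.13 × 0.80 = 0.0015142
  source B: 0.133 × (1 − 0.17) × 0.06 × 0.61 = 0.0040403
  source C: 0.307 × (1 − 0.47) × 0.42 × 0.07 = 0.0047837
  source D: 0.378 × (1 − 0.69) × 0.19 × 0.67 = 0.014917
Marginal likelihood of the evidence = 0.025255.
P(source D | evidence) = 0.014917 / 0.025255 ≈ 0.591.

0.591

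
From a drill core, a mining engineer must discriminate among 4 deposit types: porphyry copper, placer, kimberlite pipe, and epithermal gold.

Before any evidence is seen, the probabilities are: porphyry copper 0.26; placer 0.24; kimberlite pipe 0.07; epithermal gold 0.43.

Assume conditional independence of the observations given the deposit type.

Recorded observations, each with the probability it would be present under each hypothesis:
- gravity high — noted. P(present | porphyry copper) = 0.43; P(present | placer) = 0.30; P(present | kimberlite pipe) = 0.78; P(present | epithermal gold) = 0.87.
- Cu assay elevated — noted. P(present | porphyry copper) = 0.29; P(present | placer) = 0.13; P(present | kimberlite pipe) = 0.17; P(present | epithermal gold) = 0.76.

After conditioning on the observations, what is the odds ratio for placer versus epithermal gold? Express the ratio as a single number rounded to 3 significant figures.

Unnormalized posterior weight (prior times the observation likelihoods) for each of the two hypotheses:
  placer: 0.24 × 0.30 × 0.13 = 0.00936
  epithermal gold: 0.43 × 0.87 × 0.76 = 0.28432
Odds(placer : epithermal gold) = 0.00936 / 0.28432 ≈ 0.0329.

0.0329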